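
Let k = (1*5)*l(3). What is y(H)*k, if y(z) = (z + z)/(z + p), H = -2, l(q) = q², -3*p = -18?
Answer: -45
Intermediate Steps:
p = 6 (p = -⅓*(-18) = 6)
k = 45 (k = (1*5)*3² = 5*9 = 45)
y(z) = 2*z/(6 + z) (y(z) = (z + z)/(z + 6) = (2*z)/(6 + z) = 2*z/(6 + z))
y(H)*k = (2*(-2)/(6 - 2))*45 = (2*(-2)/4)*45 = (2*(-2)*(¼))*45 = -1*45 = -45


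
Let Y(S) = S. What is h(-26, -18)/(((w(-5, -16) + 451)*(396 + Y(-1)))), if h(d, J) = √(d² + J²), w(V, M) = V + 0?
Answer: √10/17617 ≈ 0.00017950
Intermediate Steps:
w(V, M) = V
h(d, J) = √(J² + d²)
h(-26, -18)/(((w(-5, -16) + 451)*(396 + Y(-1)))) = √((-18)² + (-26)²)/(((-5 + 451)*(396 - 1))) = √(324 + 676)/((446*395)) = √1000/176170 = (10*√10)*(1/176170) = √10/17617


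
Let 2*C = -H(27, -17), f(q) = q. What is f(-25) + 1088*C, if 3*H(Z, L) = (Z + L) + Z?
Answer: -20203/3 ≈ -6734.3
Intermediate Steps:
H(Z, L) = L/3 + 2*Z/3 (H(Z, L) = ((Z + L) + Z)/3 = ((L + Z) + Z)/3 = (L + 2*Z)/3 = L/3 + 2*Z/3)
C = -37/6 (C = (-((1/3)*(-17) + (2/3)*27))/2 = (-(-17/3 + 18))/2 = (-1*37/3)/2 = (1/2)*(-37/3) = -37/6 ≈ -6.1667)
f(-25) + 1088*C = -25 + 1088*(-37/6) = -25 - 20128/3 = -20203/3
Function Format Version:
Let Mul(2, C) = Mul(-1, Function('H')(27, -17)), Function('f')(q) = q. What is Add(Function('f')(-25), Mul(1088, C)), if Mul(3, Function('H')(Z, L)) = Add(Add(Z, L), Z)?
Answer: Rational(-20203, 3) ≈ -6734.3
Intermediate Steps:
Function('H')(Z, L) = Add(Mul(Rational(1, 3), L), Mul(Rational(2, 3), Z)) (Function('H')(Z, L) = Mul(Rational(1, 3), Add(Add(Z, L), Z)) = Mul(Rational(1, 3), Add(Add(L, Z), Z)) = Mul(Rational(1, 3), Add(L, Mul(2, Z))) = Add(Mul(Rational(1, 3), L), Mul(Rational(2, 3), Z)))
C = Rational(-37, 6) (C = Mul(Rational(1, 2), Mul(-1, Add(Mul(Rational(1, 3), -17), Mul(Rational(2, 3), 27)))) = Mul(Rational(1, 2), Mul(-1, Add(Rational(-17, 3), 18))) = Mul(Rational(1, 2), Mul(-1, Rational(37, 3))) = Mul(Rational(1, 2), Rational(-37, 3)) = Rational(-37, 6) ≈ -6.1667)
Add(Function('f')(-25), Mul(1088, C)) = Add(-25, Mul(1088, Rational(-37, 6))) = Add(-25, Rational(-20128, 3)) = Rational(-20203, 3)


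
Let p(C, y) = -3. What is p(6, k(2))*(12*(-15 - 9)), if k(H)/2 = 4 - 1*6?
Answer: 864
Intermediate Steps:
k(H) = -4 (k(H) = 2*(4 - 1*6) = 2*(4 - 6) = 2*(-2) = -4)
p(6, k(2))*(12*(-15 - 9)) = -36*(-15 - 9) = -36*(-24) = -3*(-288) = 864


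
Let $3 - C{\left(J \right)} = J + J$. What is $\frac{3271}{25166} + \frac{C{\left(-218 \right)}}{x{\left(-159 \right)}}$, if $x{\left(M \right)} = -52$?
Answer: $- \frac{5438891}{654316} \approx -8.3123$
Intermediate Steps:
$C{\left(J \right)} = 3 - 2 J$ ($C{\left(J \right)} = 3 - \left(J + J\right) = 3 - 2 J$)
$\frac{3271}{25166} + \frac{C{\left(-218 \right)}}{x{\left(-159 \right)}} = \frac{3271}{25166} + \frac{3 - -436}{-52} = 3271 \cdot \frac{1}{25166} + \left(3 + 436\right) \left(- \frac{1}{52}\right) = \frac{3271}{25166} + 439 \left(- \frac{1}{52}\right) = \frac{3271}{25166} - \frac{439}{52} = - \frac{5438891}{654316}$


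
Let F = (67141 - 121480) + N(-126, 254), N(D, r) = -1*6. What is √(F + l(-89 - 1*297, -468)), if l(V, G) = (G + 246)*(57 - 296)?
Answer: 3*I*√143 ≈ 35.875*I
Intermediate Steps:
l(V, G) = -58794 - 239*G (l(V, G) = (246 + G)*(-239) = -58794 - 239*G)
N(D, r) = -6
F = -54345 (F = (67141 - 121480) - 6 = -54339 - 6 = -54345)
√(F + l(-89 - 1*297, -468)) = √(-54345 + (-58794 - 239*(-468))) = √(-54345 + (-58794 + 111852)) = √(-54345 + 53058) = √(-1287) = 3*I*√143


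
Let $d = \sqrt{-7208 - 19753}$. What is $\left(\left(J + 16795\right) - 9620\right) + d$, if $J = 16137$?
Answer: $23312 + i \sqrt{26961} \approx 23312.0 + 164.2 i$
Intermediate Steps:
$d = i \sqrt{26961}$ ($d = \sqrt{-26961} = i \sqrt{26961} \approx 164.2 i$)
$\left(\left(J + 16795\right) - 9620\right) + d = \left(\left(16137 + 16795\right) - 9620\right) + i \sqrt{26961} = \left(32932 - 9620\right) + i \sqrt{26961} = 23312 + i \sqrt{26961}$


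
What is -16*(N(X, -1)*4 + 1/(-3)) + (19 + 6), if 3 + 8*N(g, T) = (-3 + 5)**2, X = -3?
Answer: 67/3 ≈ 22.333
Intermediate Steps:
N(g, T) = 1/8 (N(g, T) = -3/8 + (-3 + 5)**2/8 = -3/8 + (1/8)*2**2 = -3/8 + (1/8)*4 = -3/8 + 1/2 = 1/8)
-16*(N(X, -1)*4 + 1/(-3)) + (19 + 6) = -16*((1/8)*4 + 1/(-3)) + (19 + 6) = -16*(1/2 - 1/3) + 25 = -16*1/6 + 25 = -8/3 + 25 = 67/3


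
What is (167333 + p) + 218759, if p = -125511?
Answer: 260581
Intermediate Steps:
(167333 + p) + 218759 = (167333 - 125511) + 218759 = 41822 + 218759 = 260581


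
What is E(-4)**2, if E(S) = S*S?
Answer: 256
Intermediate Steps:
E(S) = S**2
E(-4)**2 = ((-4)**2)**2 = 16**2 = 256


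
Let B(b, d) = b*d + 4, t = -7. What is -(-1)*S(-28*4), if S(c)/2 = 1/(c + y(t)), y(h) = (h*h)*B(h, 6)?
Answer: -1/987 ≈ -0.0010132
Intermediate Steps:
B(b, d) = 4 + b*d
y(h) = h²*(4 + 6*h) (y(h) = (h*h)*(4 + h*6) = h²*(4 + 6*h))
S(c) = 2/(-1862 + c) (S(c) = 2/(c + (-7)²*(4 + 6*(-7))) = 2/(c + 49*(4 - 42)) = 2/(c + 49*(-38)) = 2/(c - 1862) = 2/(-1862 + c))
-(-1)*S(-28*4) = -(-1)*2/(-1862 - 28*4) = -(-1)*2/(-1862 - 112) = -(-1)*2/(-1974) = -(-1)*2*(-1/1974) = -(-1)*(-1)/987 = -1*1/987 = -1/987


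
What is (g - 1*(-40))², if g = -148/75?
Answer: 8133904/5625 ≈ 1446.0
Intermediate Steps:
g = -148/75 (g = -148*1/75 = -148/75 ≈ -1.9733)
(g - 1*(-40))² = (-148/75 - 1*(-40))² = (-148/75 + 40)² = (2852/75)² = 8133904/5625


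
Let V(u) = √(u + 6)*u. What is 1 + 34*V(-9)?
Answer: 1 - 306*I*√3 ≈ 1.0 - 530.01*I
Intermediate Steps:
V(u) = u*√(6 + u) (V(u) = √(6 + u)*u = u*√(6 + u))
1 + 34*V(-9) = 1 + 34*(-9*√(6 - 9)) = 1 + 34*(-9*I*√3) = 1 - 306*I*√3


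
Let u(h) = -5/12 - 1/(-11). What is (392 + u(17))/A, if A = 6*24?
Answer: 51701/19008 ≈ 2.7200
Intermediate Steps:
u(h) = -43/132 (u(h) = -5*1/12 - 1*(-1/11) = -5/12 + 1/11 = -43/132)
A = 144
(392 + u(17))/A = (392 - 43/132)/144 = (51701/132)*(1/144) = 51701/19008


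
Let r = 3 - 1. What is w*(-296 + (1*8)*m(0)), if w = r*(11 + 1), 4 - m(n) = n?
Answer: -6336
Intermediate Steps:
m(n) = 4 - n
r = 2
w = 24 (w = 2*(11 + 1) = 2*12 = 24)
w*(-296 + (1*8)*m(0)) = 24*(-296 + (1*8)*(4 - 1*0)) = 24*(-296 + 8*(4 + 0)) = 24*(-296 + 8*4) = 24*(-296 + 32) = 24*(-264) = -6336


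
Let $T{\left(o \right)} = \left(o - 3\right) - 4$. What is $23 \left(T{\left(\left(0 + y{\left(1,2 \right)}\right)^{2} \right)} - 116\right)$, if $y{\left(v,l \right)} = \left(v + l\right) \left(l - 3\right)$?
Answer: $-2622$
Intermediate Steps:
$y{\left(v,l \right)} = \left(-3 + l\right) \left(l + v\right)$ ($y{\left(v,l \right)} = \left(l + v\right) \left(-3 + l\right) = \left(-3 + l\right) \left(l + v\right)$)
$T{\left(o \right)} = -7 + o$ ($T{\left(o \right)} = \left(-3 + o\right) - 4 = -7 + o$)
$23 \left(T{\left(\left(0 + y{\left(1,2 \right)}\right)^{2} \right)} - 116\right) = 23 \left(\left(-7 + \left(0 + \left(2^{2} - 6 - 3 + 2 \cdot 1\right)\right)^{2}\right) - 116\right) = 23 \left(\left(-7 + \left(0 + \left(4 - 6 - 3 + 2\right)\right)^{2}\right) - 116\right) = 23 \left(\left(-7 + \left(0 - 3\right)^{2}\right) - 116\right) = 23 \left(\left(-7 + \left(-3\right)^{2}\right) - 116\right) = 23 \left(\left(-7 + 9\right) - 116\right) = 23 \left(2 - 116\right) = 23 \left(-114\right) = -2622$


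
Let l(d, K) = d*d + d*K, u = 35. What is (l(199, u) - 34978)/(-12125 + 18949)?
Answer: 2897/1706 ≈ 1.6981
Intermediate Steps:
l(d, K) = d² + K*d
(l(199, u) - 34978)/(-12125 + 18949) = (199*(35 + 199) - 34978)/(-12125 + 18949) = (199*234 - 34978)/6824 = (46566 - 34978)*(1/6824) = 11588*(1/6824) = 2897/1706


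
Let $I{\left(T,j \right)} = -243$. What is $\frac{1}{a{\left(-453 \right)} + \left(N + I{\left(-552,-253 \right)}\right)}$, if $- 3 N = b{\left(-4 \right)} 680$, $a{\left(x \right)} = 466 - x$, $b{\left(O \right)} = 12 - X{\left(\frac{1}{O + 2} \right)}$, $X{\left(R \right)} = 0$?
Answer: $- \frac{1}{2044} \approx -0.00048924$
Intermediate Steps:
$b{\left(O \right)} = 12$ ($b{\left(O \right)} = 12 - 0 = 12 + 0 = 12$)
$N = -2720$ ($N = - \frac{12 \cdot 680}{3} = \left(- \frac{1}{3}\right) 8160 = -2720$)
$\frac{1}{a{\left(-453 \right)} + \left(N + I{\left(-552,-253 \right)}\right)} = \frac{1}{\left(466 - -453\right) - 2963} = \frac{1}{\left(466 + 453\right) - 2963} = \frac{1}{919 - 2963} = \frac{1}{-2044} = - \frac{1}{2044}$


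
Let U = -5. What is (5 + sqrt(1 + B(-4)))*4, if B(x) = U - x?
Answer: 20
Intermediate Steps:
B(x) = -5 - x
(5 + sqrt(1 + B(-4)))*4 = (5 + sqrt(1 + (-5 - 1*(-4))))*4 = (5 + sqrt(1 + (-5 + 4)))*4 = (5 + sqrt(1 - 1))*4 = (5 + sqrt(0))*4 = (5 + 0)*4 = 5*4 = 20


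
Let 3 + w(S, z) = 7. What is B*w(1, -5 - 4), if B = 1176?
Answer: 4704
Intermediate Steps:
w(S, z) = 4 (w(S, z) = -3 + 7 = 4)
B*w(1, -5 - 4) = 1176*4 = 4704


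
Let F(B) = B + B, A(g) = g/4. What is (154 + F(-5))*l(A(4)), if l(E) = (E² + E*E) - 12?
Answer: -1440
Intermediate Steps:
A(g) = g/4 (A(g) = g*(¼) = g/4)
F(B) = 2*B
l(E) = -12 + 2*E² (l(E) = (E² + E²) - 12 = 2*E² - 12 = -12 + 2*E²)
(154 + F(-5))*l(A(4)) = (154 + 2*(-5))*(-12 + 2*((¼)*4)²) = (154 - 10)*(-12 + 2*1²) = 144*(-12 + 2*1) = 144*(-12 + 2) = 144*(-10) = -1440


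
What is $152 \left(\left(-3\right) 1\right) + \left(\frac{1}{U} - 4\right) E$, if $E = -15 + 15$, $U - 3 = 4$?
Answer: $-456$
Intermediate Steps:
$U = 7$ ($U = 3 + 4 = 7$)
$E = 0$
$152 \left(\left(-3\right) 1\right) + \left(\frac{1}{U} - 4\right) E = 152 \left(\left(-3\right) 1\right) + \left(\frac{1}{7} - 4\right) 0 = 152 \left(-3\right) + \left(\frac{1}{7} - 4\right) 0 = -456 - 0 = -456 + 0 = -456$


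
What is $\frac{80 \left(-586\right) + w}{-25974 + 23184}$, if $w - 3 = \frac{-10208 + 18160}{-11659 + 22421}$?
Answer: $\frac{84080387}{5004330} \approx 16.802$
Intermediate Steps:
$w = \frac{20119}{5381}$ ($w = 3 + \frac{-10208 + 18160}{-11659 + 22421} = 3 + \frac{7952}{10762} = 3 + 7952 \cdot \frac{1}{10762} = 3 + \frac{3976}{5381} = \frac{20119}{5381} \approx 3.7389$)
$\frac{80 \left(-586\right) + w}{-25974 + 23184} = \frac{80 \left(-586\right) + \frac{20119}{5381}}{-25974 + 23184} = \frac{-46880 + \frac{20119}{5381}}{-2790} = \left(- \frac{252241161}{5381}\right) \left(- \frac{1}{2790}\right) = \frac{84080387}{5004330}$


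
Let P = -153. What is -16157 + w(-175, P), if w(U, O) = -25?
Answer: -16182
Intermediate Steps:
-16157 + w(-175, P) = -16157 - 25 = -16182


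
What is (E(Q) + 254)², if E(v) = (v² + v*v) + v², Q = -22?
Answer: 2910436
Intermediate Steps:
E(v) = 3*v² (E(v) = (v² + v²) + v² = 2*v² + v² = 3*v²)
(E(Q) + 254)² = (3*(-22)² + 254)² = (3*484 + 254)² = (1452 + 254)² = 1706² = 2910436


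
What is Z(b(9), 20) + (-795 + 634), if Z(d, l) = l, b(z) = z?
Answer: -141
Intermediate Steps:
Z(b(9), 20) + (-795 + 634) = 20 + (-795 + 634) = 20 - 161 = -141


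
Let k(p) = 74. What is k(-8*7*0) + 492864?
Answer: 492938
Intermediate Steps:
k(-8*7*0) + 492864 = 74 + 492864 = 492938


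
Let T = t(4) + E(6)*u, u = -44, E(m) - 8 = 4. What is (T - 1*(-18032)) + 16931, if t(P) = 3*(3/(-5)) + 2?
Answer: 172176/5 ≈ 34435.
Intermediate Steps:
E(m) = 12 (E(m) = 8 + 4 = 12)
t(P) = 1/5 (t(P) = 3*(3*(-1/5)) + 2 = 3*(-3/5) + 2 = -9/5 + 2 = 1/5)
T = -2639/5 (T = 1/5 + 12*(-44) = 1/5 - 528 = -2639/5 ≈ -527.80)
(T - 1*(-18032)) + 16931 = (-2639/5 - 1*(-18032)) + 16931 = (-2639/5 + 18032) + 16931 = 87521/5 + 16931 = 172176/5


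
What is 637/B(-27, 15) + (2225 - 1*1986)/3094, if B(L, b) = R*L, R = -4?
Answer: 998345/167076 ≈ 5.9754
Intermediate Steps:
B(L, b) = -4*L
637/B(-27, 15) + (2225 - 1*1986)/3094 = 637/((-4*(-27))) + (2225 - 1*1986)/3094 = 637/108 + (2225 - 1986)*(1/3094) = 637*(1/108) + 239*(1/3094) = 637/108 + 239/3094 = 998345/167076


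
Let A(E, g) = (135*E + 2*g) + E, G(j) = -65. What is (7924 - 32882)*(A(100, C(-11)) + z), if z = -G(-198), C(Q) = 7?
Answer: -341400482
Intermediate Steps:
z = 65 (z = -1*(-65) = 65)
A(E, g) = 2*g + 136*E (A(E, g) = (2*g + 135*E) + E = 2*g + 136*E)
(7924 - 32882)*(A(100, C(-11)) + z) = (7924 - 32882)*((2*7 + 136*100) + 65) = -24958*((14 + 13600) + 65) = -24958*(13614 + 65) = -24958*13679 = -341400482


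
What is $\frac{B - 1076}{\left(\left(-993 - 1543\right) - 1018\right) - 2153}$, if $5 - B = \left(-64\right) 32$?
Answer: $- \frac{977}{5707} \approx -0.17119$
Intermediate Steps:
$B = 2053$ ($B = 5 - \left(-64\right) 32 = 5 - -2048 = 5 + 2048 = 2053$)
$\frac{B - 1076}{\left(\left(-993 - 1543\right) - 1018\right) - 2153} = \frac{2053 - 1076}{\left(\left(-993 - 1543\right) - 1018\right) - 2153} = \frac{977}{\left(-2536 - 1018\right) - 2153} = \frac{977}{-3554 - 2153} = \frac{977}{-5707} = 977 \left(- \frac{1}{5707}\right) = - \frac{977}{5707}$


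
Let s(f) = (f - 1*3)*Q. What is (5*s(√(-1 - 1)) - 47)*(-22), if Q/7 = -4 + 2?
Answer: -3586 + 1540*I*√2 ≈ -3586.0 + 2177.9*I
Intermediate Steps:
Q = -14 (Q = 7*(-4 + 2) = 7*(-2) = -14)
s(f) = 42 - 14*f (s(f) = (f - 1*3)*(-14) = (f - 3)*(-14) = (-3 + f)*(-14) = 42 - 14*f)
(5*s(√(-1 - 1)) - 47)*(-22) = (5*(42 - 14*√(-1 - 1)) - 47)*(-22) = (5*(42 - 14*I*√2) - 47)*(-22) = ((210 - 70*I*√2) - 47)*(-22) = (163 - 70*I*√2)*(-22) = -3586 + 1540*I*√2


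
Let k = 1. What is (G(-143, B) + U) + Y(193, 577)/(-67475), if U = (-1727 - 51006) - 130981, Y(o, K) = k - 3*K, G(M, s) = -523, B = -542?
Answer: -2486277969/13495 ≈ -1.8424e+5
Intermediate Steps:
Y(o, K) = 1 - 3*K
U = -183714 (U = -52733 - 130981 = -183714)
(G(-143, B) + U) + Y(193, 577)/(-67475) = (-523 - 183714) + (1 - 3*577)/(-67475) = -184237 + (1 - 1731)*(-1/67475) = -184237 - 1730*(-1/67475) = -184237 + 346/13495 = -2486277969/13495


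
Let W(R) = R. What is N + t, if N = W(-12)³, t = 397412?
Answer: 395684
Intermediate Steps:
N = -1728 (N = (-12)³ = -1728)
N + t = -1728 + 397412 = 395684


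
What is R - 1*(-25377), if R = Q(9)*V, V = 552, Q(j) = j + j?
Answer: 35313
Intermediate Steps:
Q(j) = 2*j
R = 9936 (R = (2*9)*552 = 18*552 = 9936)
R - 1*(-25377) = 9936 - 1*(-25377) = 9936 + 25377 = 35313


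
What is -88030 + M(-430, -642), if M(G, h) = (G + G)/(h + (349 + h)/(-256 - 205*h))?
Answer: -7423418290390/84329561 ≈ -88029.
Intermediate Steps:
M(G, h) = 2*G/(h + (349 + h)/(-256 - 205*h)) (M(G, h) = (2*G)/(h + (349 + h)/(-256 - 205*h)) = 2*G/(h + (349 + h)/(-256 - 205*h)))
-88030 + M(-430, -642) = -88030 + 2*(-430)*(256 + 205*(-642))/(-349 + 205*(-642)² + 255*(-642)) = -88030 + 2*(-430)*(256 - 131610)/(-349 + 205*412164 - 163710) = -88030 + 2*(-430)*(-131354)/(-349 + 84493620 - 163710) = -88030 + 2*(-430)*(-131354)/84329561 = -88030 + 2*(-430)*(1/84329561)*(-131354) = -88030 + 112964440/84329561 = -7423418290390/84329561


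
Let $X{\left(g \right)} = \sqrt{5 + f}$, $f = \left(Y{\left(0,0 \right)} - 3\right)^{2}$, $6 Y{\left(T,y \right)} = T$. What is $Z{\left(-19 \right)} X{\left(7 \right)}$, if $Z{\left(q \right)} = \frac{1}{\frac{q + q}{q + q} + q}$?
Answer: $- \frac{\sqrt{14}}{18} \approx -0.20787$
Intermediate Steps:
$Y{\left(T,y \right)} = \frac{T}{6}$
$f = 9$ ($f = \left(\frac{1}{6} \cdot 0 - 3\right)^{2} = \left(0 - 3\right)^{2} = \left(-3\right)^{2} = 9$)
$Z{\left(q \right)} = \frac{1}{1 + q}$ ($Z{\left(q \right)} = \frac{1}{\frac{2 q}{2 q} + q} = \frac{1}{2 q \frac{1}{2 q} + q} = \frac{1}{1 + q}$)
$X{\left(g \right)} = \sqrt{14}$ ($X{\left(g \right)} = \sqrt{5 + 9} = \sqrt{14}$)
$Z{\left(-19 \right)} X{\left(7 \right)} = \frac{\sqrt{14}}{1 - 19} = \frac{\sqrt{14}}{-18} = - \frac{\sqrt{14}}{18}$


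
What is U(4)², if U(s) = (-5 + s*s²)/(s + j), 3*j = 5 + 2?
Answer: 31329/361 ≈ 86.784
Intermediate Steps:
j = 7/3 (j = (5 + 2)/3 = (⅓)*7 = 7/3 ≈ 2.3333)
U(s) = (-5 + s³)/(7/3 + s) (U(s) = (-5 + s*s²)/(s + 7/3) = (-5 + s³)/(7/3 + s))
U(4)² = (3*(-5 + 4³)/(7 + 3*4))² = (3*(-5 + 64)/(7 + 12))² = (3*59/19)² = (3*(1/19)*59)² = (177/19)² = 31329/361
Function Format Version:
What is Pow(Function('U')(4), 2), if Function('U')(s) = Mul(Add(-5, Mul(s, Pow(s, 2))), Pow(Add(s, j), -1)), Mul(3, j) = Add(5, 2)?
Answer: Rational(31329, 361) ≈ 86.784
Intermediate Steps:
j = Rational(7, 3) (j = Mul(Rational(1, 3), Add(5, 2)) = Mul(Rational(1, 3), 7) = Rational(7, 3) ≈ 2.3333)
Function('U')(s) = Mul(Pow(Add(Rational(7, 3), s), -1), Add(-5, Pow(s, 3))) (Function('U')(s) = Mul(Add(-5, Mul(s, Pow(s, 2))), Pow(Add(s, Rational(7, 3)), -1)) = Mul(Add(-5, Pow(s, 3)), Pow(Add(Rational(7, 3), s), -1)) = Mul(Pow(Add(Rational(7, 3), s), -1), Add(-5, Pow(s, 3))))
Pow(Function('U')(4), 2) = Pow(Mul(3, Pow(Add(7, Mul(3, 4)), -1), Add(-5, Pow(4, 3))), 2) = Pow(Mul(3, Pow(Add(7, 12), -1), Add(-5, 64)), 2) = Pow(Mul(3, Pow(19, -1), 59), 2) = Pow(Mul(3, Rational(1, 19), 59), 2) = Pow(Rational(177, 19), 2) = Rational(31329, 361)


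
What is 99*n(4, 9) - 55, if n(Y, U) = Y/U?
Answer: -11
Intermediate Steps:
99*n(4, 9) - 55 = 99*(4/9) - 55 = 44 - 55 = -11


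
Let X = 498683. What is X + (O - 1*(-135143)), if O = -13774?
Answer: 620052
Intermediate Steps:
X + (O - 1*(-135143)) = 498683 + (-13774 - 1*(-135143)) = 498683 + (-13774 + 135143) = 498683 + 121369 = 620052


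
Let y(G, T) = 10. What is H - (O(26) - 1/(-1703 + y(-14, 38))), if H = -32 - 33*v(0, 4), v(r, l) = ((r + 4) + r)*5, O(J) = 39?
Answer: -1237584/1693 ≈ -731.00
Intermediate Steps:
v(r, l) = 20 + 10*r (v(r, l) = ((4 + r) + r)*5 = (4 + 2*r)*5 = 20 + 10*r)
H = -692 (H = -32 - 33*(20 + 10*0) = -32 - 33*(20 + 0) = -32 - 33*20 = -32 - 660 = -692)
H - (O(26) - 1/(-1703 + y(-14, 38))) = -692 - (39 - 1/(-1703 + 10)) = -692 - (39 - 1/(-1693)) = -692 - (39 - 1*(-1/1693)) = -692 - (39 + 1/1693) = -692 - 1*66028/1693 = -692 - 66028/1693 = -1237584/1693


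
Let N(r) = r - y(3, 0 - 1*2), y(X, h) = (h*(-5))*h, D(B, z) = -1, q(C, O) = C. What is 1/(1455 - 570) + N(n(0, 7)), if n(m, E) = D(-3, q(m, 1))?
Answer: 16816/885 ≈ 19.001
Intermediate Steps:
y(X, h) = -5*h**2 (y(X, h) = (-5*h)*h = -5*h**2)
n(m, E) = -1
N(r) = 20 + r (N(r) = r - (-5)*(0 - 1*2)**2 = r - (-5)*(0 - 2)**2 = r - (-5)*(-2)**2 = r - (-5)*4 = r - 1*(-20) = r + 20 = 20 + r)
1/(1455 - 570) + N(n(0, 7)) = 1/(1455 - 570) + (20 - 1) = 1/885 + 19 = 16816/885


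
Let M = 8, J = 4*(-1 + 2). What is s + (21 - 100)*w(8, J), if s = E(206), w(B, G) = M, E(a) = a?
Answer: -426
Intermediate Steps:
J = 4 (J = 4*1 = 4)
w(B, G) = 8
s = 206
s + (21 - 100)*w(8, J) = 206 + (21 - 100)*8 = 206 - 79*8 = 206 - 632 = -426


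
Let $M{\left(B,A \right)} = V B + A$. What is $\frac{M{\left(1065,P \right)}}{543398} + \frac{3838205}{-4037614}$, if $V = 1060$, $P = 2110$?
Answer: $\frac{177207777825}{156716526598} \approx 1.1308$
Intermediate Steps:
$M{\left(B,A \right)} = A + 1060 B$ ($M{\left(B,A \right)} = 1060 B + A = A + 1060 B$)
$\frac{M{\left(1065,P \right)}}{543398} + \frac{3838205}{-4037614} = \frac{2110 + 1060 \cdot 1065}{543398} + \frac{3838205}{-4037614} = \left(2110 + 1128900\right) \frac{1}{543398} + 3838205 \left(- \frac{1}{4037614}\right) = 1131010 \cdot \frac{1}{543398} - \frac{548315}{576802} = \frac{565505}{271699} - \frac{548315}{576802} = \frac{177207777825}{156716526598}$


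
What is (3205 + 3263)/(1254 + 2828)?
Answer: 3234/2041 ≈ 1.5845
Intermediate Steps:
(3205 + 3263)/(1254 + 2828) = 6468/4082 = 6468*(1/4082) = 3234/2041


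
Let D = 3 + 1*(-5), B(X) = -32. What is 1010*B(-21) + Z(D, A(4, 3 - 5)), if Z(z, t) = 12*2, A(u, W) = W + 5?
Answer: -32296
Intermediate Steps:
A(u, W) = 5 + W
D = -2 (D = 3 - 5 = -2)
Z(z, t) = 24
1010*B(-21) + Z(D, A(4, 3 - 5)) = 1010*(-32) + 24 = -32320 + 24 = -32296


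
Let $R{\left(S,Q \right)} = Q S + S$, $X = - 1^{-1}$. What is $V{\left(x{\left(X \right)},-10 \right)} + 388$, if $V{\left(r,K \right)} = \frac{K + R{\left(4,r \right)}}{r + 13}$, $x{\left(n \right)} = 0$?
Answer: $\frac{5038}{13} \approx 387.54$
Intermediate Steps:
$X = -1$ ($X = \left(-1\right) 1 = -1$)
$R{\left(S,Q \right)} = S + Q S$
$V{\left(r,K \right)} = \frac{4 + K + 4 r}{13 + r}$ ($V{\left(r,K \right)} = \frac{K + 4 \left(1 + r\right)}{r + 13} = \frac{K + \left(4 + 4 r\right)}{13 + r} = \frac{4 + K + 4 r}{13 + r}$)
$V{\left(x{\left(X \right)},-10 \right)} + 388 = \frac{4 - 10 + 4 \cdot 0}{13 + 0} + 388 = \frac{4 - 10 + 0}{13} + 388 = \frac{1}{13} \left(-6\right) + 388 = - \frac{6}{13} + 388 = \frac{5038}{13}$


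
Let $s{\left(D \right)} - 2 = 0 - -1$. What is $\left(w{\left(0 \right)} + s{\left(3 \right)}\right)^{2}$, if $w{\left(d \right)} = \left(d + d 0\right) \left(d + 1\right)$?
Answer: $9$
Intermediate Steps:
$s{\left(D \right)} = 3$ ($s{\left(D \right)} = 2 + \left(0 - -1\right) = 2 + \left(0 + 1\right) = 2 + 1 = 3$)
$w{\left(d \right)} = d \left(1 + d\right)$ ($w{\left(d \right)} = \left(d + 0\right) \left(1 + d\right) = d \left(1 + d\right)$)
$\left(w{\left(0 \right)} + s{\left(3 \right)}\right)^{2} = \left(0 \left(1 + 0\right) + 3\right)^{2} = \left(0 \cdot 1 + 3\right)^{2} = \left(0 + 3\right)^{2} = 3^{2} = 9$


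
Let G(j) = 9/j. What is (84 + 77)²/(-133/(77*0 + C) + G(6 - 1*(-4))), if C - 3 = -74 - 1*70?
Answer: 1589070/113 ≈ 14063.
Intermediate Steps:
C = -141 (C = 3 + (-74 - 1*70) = 3 + (-74 - 70) = 3 - 144 = -141)
(84 + 77)²/(-133/(77*0 + C) + G(6 - 1*(-4))) = (84 + 77)²/(-133/(77*0 - 141) + 9/(6 - 1*(-4))) = 161²/(-133/(0 - 141) + 9/(6 + 4)) = 25921/(-133/(-141) + 9/10) = 25921/(-133*(-1/141) + 9*(⅒)) = 25921/(133/141 + 9/10) = 25921/(2599/1410) = 25921*(1410/2599) = 1589070/113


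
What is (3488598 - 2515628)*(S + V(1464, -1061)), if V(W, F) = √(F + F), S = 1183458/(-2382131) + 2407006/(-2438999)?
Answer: -8387250955448494160/5810015126869 + 972970*I*√2122 ≈ -1.4436e+6 + 4.482e+7*I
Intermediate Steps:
S = -8620256488328/5810015126869 (S = 1183458*(-1/2382131) + 2407006*(-1/2438999) = -1183458/2382131 - 2407006/2438999 = -8620256488328/5810015126869 ≈ -1.4837)
V(W, F) = √2*√F (V(W, F) = √(2*F) = √2*√F)
(3488598 - 2515628)*(S + V(1464, -1061)) = (3488598 - 2515628)*(-8620256488328/5810015126869 + √2*√(-1061)) = 972970*(-8620256488328/5810015126869 + √2*(I*√1061)) = 972970*(-8620256488328/5810015126869 + I*√2122) = -8387250955448494160/5810015126869 + 972970*I*√2122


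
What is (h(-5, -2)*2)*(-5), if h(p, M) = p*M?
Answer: -100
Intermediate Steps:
h(p, M) = M*p
(h(-5, -2)*2)*(-5) = (-2*(-5)*2)*(-5) = (10*2)*(-5) = 20*(-5) = -100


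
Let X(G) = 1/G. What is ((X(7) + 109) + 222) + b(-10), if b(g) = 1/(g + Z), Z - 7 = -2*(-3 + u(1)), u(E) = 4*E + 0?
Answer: 11583/35 ≈ 330.94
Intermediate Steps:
u(E) = 4*E
Z = 5 (Z = 7 - 2*(-3 + 4*1) = 7 - 2*(-3 + 4) = 7 - 2*1 = 7 - 2 = 5)
b(g) = 1/(5 + g) (b(g) = 1/(g + 5) = 1/(5 + g))
((X(7) + 109) + 222) + b(-10) = ((1/7 + 109) + 222) + 1/(5 - 10) = ((⅐ + 109) + 222) + 1/(-5) = (764/7 + 222) - ⅕ = 2318/7 - ⅕ = 11583/35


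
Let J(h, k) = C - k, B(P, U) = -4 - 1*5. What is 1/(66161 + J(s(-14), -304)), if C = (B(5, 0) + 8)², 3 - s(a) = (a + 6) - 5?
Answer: 1/66466 ≈ 1.5045e-5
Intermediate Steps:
B(P, U) = -9 (B(P, U) = -4 - 5 = -9)
s(a) = 2 - a (s(a) = 3 - ((a + 6) - 5) = 3 - ((6 + a) - 5) = 3 - (1 + a) = 3 + (-1 - a) = 2 - a)
C = 1 (C = (-9 + 8)² = (-1)² = 1)
J(h, k) = 1 - k
1/(66161 + J(s(-14), -304)) = 1/(66161 + (1 - 1*(-304))) = 1/(66161 + (1 + 304)) = 1/(66161 + 305) = 1/66466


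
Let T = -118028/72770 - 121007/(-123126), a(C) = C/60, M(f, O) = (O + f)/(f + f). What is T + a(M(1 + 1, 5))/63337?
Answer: -5090634270073/7964797999856 ≈ -0.63914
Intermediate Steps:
M(f, O) = (O + f)/(2*f) (M(f, O) = (O + f)/((2*f)) = (O + f)*(1/(2*f)) = (O + f)/(2*f))
a(C) = C/60 (a(C) = C*(1/60) = C/60)
T = -150700951/235786290 (T = -118028*1/72770 - 121007*(-1/123126) = -3106/1915 + 121007/123126 = -150700951/235786290 ≈ -0.63914)
T + a(M(1 + 1, 5))/63337 = -150700951/235786290 + (((5 + (1 + 1))/(2*(1 + 1)))/60)/63337 = -150700951/235786290 + (((1/2)*(5 + 2)/2)/60)*(1/63337) = -150700951/235786290 + (((1/2)*(1/2)*7)/60)*(1/63337) = -150700951/235786290 + ((1/60)*(7/4))*(1/63337) = -150700951/235786290 + (7/240)*(1/63337) = -150700951/235786290 + 7/15200880 = -5090634270073/7964797999856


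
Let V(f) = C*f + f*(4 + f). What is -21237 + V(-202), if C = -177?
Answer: 54513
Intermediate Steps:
V(f) = -177*f + f*(4 + f)
-21237 + V(-202) = -21237 - 202*(-173 - 202) = -21237 - 202*(-375) = -21237 + 75750 = 54513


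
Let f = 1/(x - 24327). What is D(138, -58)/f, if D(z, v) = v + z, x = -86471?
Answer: -8863840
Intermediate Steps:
f = -1/110798 (f = 1/(-86471 - 24327) = 1/(-110798) = -1/110798 ≈ -9.0254e-6)
D(138, -58)/f = (-58 + 138)/(-1/110798) = 80*(-110798) = -8863840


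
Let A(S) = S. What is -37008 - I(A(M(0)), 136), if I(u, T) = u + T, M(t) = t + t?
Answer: -37144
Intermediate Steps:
M(t) = 2*t
I(u, T) = T + u
-37008 - I(A(M(0)), 136) = -37008 - (136 + 2*0) = -37008 - (136 + 0) = -37008 - 1*136 = -37008 - 136 = -37144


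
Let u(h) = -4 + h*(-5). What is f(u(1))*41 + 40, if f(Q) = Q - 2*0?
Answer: -329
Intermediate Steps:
u(h) = -4 - 5*h
f(Q) = Q (f(Q) = Q - 1*0 = Q + 0 = Q)
f(u(1))*41 + 40 = (-4 - 5*1)*41 + 40 = (-4 - 5)*41 + 40 = -9*41 + 40 = -369 + 40 = -329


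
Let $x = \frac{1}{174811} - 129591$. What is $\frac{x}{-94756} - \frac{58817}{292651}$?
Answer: $\frac{1413857037314382}{1211896406122129} \approx 1.1666$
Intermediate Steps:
$x = - \frac{22653932300}{174811}$ ($x = \frac{1}{174811} - 129591 = - \frac{22653932300}{174811} \approx -1.2959 \cdot 10^{5}$)
$\frac{x}{-94756} - \frac{58817}{292651} = - \frac{22653932300}{174811 \left(-94756\right)} - \frac{58817}{292651} = \left(- \frac{22653932300}{174811}\right) \left(- \frac{1}{94756}\right) - \frac{58817}{292651} = \frac{5663483075}{4141097779} - \frac{58817}{292651} = \frac{1413857037314382}{1211896406122129}$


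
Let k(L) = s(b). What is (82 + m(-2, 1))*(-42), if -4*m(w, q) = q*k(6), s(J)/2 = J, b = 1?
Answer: -3423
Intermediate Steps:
s(J) = 2*J
k(L) = 2 (k(L) = 2*1 = 2)
m(w, q) = -q/2 (m(w, q) = -q*2/4 = -q/2)
(82 + m(-2, 1))*(-42) = (82 - ½*1)*(-42) = (82 - ½)*(-42) = (163/2)*(-42) = -3423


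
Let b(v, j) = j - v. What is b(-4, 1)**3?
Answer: 125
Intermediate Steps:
b(-4, 1)**3 = (1 - 1*(-4))**3 = (1 + 4)**3 = 5**3 = 125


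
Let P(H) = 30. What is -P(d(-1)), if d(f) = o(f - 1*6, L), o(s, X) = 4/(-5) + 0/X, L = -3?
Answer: -30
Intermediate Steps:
o(s, X) = -⅘ (o(s, X) = 4*(-⅕) + 0 = -⅘ + 0 = -⅘)
d(f) = -⅘
-P(d(-1)) = -1*30 = -30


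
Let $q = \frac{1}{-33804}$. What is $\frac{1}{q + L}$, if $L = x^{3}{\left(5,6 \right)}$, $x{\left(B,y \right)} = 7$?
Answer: $\frac{33804}{11594771} \approx 0.0029155$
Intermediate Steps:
$q = - \frac{1}{33804} \approx -2.9582 \cdot 10^{-5}$
$L = 343$ ($L = 7^{3} = 343$)
$\frac{1}{q + L} = \frac{1}{- \frac{1}{33804} + 343} = \frac{1}{\frac{11594771}{33804}} = \frac{33804}{11594771}$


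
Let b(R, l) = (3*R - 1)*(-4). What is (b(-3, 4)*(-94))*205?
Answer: -770800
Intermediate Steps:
b(R, l) = 4 - 12*R (b(R, l) = (-1 + 3*R)*(-4) = 4 - 12*R)
(b(-3, 4)*(-94))*205 = ((4 - 12*(-3))*(-94))*205 = ((4 + 36)*(-94))*205 = (40*(-94))*205 = -3760*205 = -770800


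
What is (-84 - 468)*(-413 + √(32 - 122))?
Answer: 227976 - 1656*I*√10 ≈ 2.2798e+5 - 5236.7*I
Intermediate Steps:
(-84 - 468)*(-413 + √(32 - 122)) = -552*(-413 + √(-90)) = -552*(-413 + 3*I*√10) = 227976 - 1656*I*√10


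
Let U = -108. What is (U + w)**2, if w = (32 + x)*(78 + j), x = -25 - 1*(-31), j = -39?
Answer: 1887876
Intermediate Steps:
x = 6 (x = -25 + 31 = 6)
w = 1482 (w = (32 + 6)*(78 - 39) = 38*39 = 1482)
(U + w)**2 = (-108 + 1482)**2 = 1374**2 = 1887876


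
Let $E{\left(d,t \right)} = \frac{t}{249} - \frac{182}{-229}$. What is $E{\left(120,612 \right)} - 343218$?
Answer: $- \frac{6523482704}{19007} \approx -3.4321 \cdot 10^{5}$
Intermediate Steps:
$E{\left(d,t \right)} = \frac{182}{229} + \frac{t}{249}$ ($E{\left(d,t \right)} = t \frac{1}{249} - - \frac{182}{229} = \frac{t}{249} + \frac{182}{229} = \frac{182}{229} + \frac{t}{249}$)
$E{\left(120,612 \right)} - 343218 = \left(\frac{182}{229} + \frac{1}{249} \cdot 612\right) - 343218 = \left(\frac{182}{229} + \frac{204}{83}\right) - 343218 = \frac{61822}{19007} - 343218 = - \frac{6523482704}{19007}$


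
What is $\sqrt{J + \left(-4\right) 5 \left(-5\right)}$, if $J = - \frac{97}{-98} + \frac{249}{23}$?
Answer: $\frac{\sqrt{11593518}}{322} \approx 10.574$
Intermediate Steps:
$J = \frac{26633}{2254}$ ($J = \left(-97\right) \left(- \frac{1}{98}\right) + 249 \cdot \frac{1}{23} = \frac{97}{98} + \frac{249}{23} = \frac{26633}{2254} \approx 11.816$)
$\sqrt{J + \left(-4\right) 5 \left(-5\right)} = \sqrt{\frac{26633}{2254} + \left(-4\right) 5 \left(-5\right)} = \sqrt{\frac{26633}{2254} - -100} = \sqrt{\frac{26633}{2254} + 100} = \sqrt{\frac{252033}{2254}} = \frac{\sqrt{11593518}}{322}$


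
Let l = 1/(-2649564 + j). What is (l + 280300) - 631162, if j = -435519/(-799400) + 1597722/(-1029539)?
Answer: -15614273446272573143842/44502606284681091 ≈ -3.5086e+5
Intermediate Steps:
j = -16915003491/16796193400 (j = -435519*(-1/799400) + 1597722*(-1/1029539) = 62217/114200 - 228246/147077 = -16915003491/16796193400 ≈ -1.0071)
l = -16796193400/44502606284681091 (l = 1/(-2649564 - 16915003491/16796193400) = 1/(-44502606284681091/16796193400) = -16796193400/44502606284681091 ≈ -3.7742e-7)
(l + 280300) - 631162 = (-16796193400/44502606284681091 + 280300) - 631162 = 12474080541579313613900/44502606284681091 - 631162 = -15614273446272573143842/44502606284681091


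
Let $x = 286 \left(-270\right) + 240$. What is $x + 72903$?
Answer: $-4077$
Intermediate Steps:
$x = -76980$ ($x = -77220 + 240 = -76980$)
$x + 72903 = -76980 + 72903 = -4077$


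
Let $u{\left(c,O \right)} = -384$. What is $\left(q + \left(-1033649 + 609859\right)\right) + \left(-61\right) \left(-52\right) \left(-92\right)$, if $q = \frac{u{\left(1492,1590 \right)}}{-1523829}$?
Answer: $- \frac{363491121874}{507943} \approx -7.1561 \cdot 10^{5}$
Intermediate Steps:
$q = \frac{128}{507943}$ ($q = - \frac{384}{-1523829} = \left(-384\right) \left(- \frac{1}{1523829}\right) = \frac{128}{507943} \approx 0.000252$)
$\left(q + \left(-1033649 + 609859\right)\right) + \left(-61\right) \left(-52\right) \left(-92\right) = \left(\frac{128}{507943} + \left(-1033649 + 609859\right)\right) + \left(-61\right) \left(-52\right) \left(-92\right) = \left(\frac{128}{507943} - 423790\right) + 3172 \left(-92\right) = - \frac{215261163842}{507943} - 291824 = - \frac{363491121874}{507943}$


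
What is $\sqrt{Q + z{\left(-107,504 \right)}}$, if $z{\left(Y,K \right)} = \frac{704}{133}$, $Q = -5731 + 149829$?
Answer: $\frac{\sqrt{2549043154}}{133} \approx 379.61$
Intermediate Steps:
$Q = 144098$
$z{\left(Y,K \right)} = \frac{704}{133}$ ($z{\left(Y,K \right)} = 704 \cdot \frac{1}{133} = \frac{704}{133}$)
$\sqrt{Q + z{\left(-107,504 \right)}} = \sqrt{144098 + \frac{704}{133}} = \sqrt{\frac{19165738}{133}} = \frac{\sqrt{2549043154}}{133}$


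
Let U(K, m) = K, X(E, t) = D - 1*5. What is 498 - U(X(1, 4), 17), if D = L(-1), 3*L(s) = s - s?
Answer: 503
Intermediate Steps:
L(s) = 0 (L(s) = (s - s)/3 = (⅓)*0 = 0)
D = 0
X(E, t) = -5 (X(E, t) = 0 - 1*5 = 0 - 5 = -5)
498 - U(X(1, 4), 17) = 498 - 1*(-5) = 498 + 5 = 503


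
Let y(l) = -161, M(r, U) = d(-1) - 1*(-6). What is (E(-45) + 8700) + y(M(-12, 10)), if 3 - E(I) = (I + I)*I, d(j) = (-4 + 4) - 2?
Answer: 4492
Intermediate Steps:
d(j) = -2 (d(j) = 0 - 2 = -2)
M(r, U) = 4 (M(r, U) = -2 - 1*(-6) = -2 + 6 = 4)
E(I) = 3 - 2*I² (E(I) = 3 - (I + I)*I = 3 - 2*I*I = 3 - 2*I²)
(E(-45) + 8700) + y(M(-12, 10)) = ((3 - 2*(-45)²) + 8700) - 161 = ((3 - 2*2025) + 8700) - 161 = ((3 - 4050) + 8700) - 161 = (-4047 + 8700) - 161 = 4653 - 161 = 4492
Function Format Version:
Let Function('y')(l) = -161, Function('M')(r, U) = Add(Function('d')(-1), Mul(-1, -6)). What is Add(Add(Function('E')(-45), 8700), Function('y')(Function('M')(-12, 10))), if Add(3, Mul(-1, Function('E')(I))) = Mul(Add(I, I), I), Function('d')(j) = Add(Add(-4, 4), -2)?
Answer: 4492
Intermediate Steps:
Function('d')(j) = -2 (Function('d')(j) = Add(0, -2) = -2)
Function('M')(r, U) = 4 (Function('M')(r, U) = Add(-2, Mul(-1, -6)) = Add(-2, 6) = 4)
Function('E')(I) = Add(3, Mul(-2, Pow(I, 2))) (Function('E')(I) = Add(3, Mul(-1, Mul(Add(I, I), I))) = Add(3, Mul(-1, Mul(Mul(2, I), I))) = Add(3, Mul(-1, Mul(2, Pow(I, 2)))) = Add(3, Mul(-2, Pow(I, 2))))
Add(Add(Function('E')(-45), 8700), Function('y')(Function('M')(-12, 10))) = Add(Add(Add(3, Mul(-2, Pow(-45, 2))), 8700), -161) = Add(Add(Add(3, Mul(-2, 2025)), 8700), -161) = Add(Add(Add(3, -4050), 8700), -161) = Add(Add(-4047, 8700), -161) = Add(4653, -161) = 4492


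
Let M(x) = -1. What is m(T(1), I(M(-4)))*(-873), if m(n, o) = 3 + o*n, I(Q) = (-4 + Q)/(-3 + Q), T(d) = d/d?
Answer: -14841/4 ≈ -3710.3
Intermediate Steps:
T(d) = 1
I(Q) = (-4 + Q)/(-3 + Q)
m(n, o) = 3 + n*o
m(T(1), I(M(-4)))*(-873) = (3 + 1*((-4 - 1)/(-3 - 1)))*(-873) = (3 + 1*(-5/(-4)))*(-873) = (3 + 1*(-¼*(-5)))*(-873) = (3 + 1*(5/4))*(-873) = (3 + 5/4)*(-873) = (17/4)*(-873) = -14841/4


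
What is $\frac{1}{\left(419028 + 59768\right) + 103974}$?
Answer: $\frac{1}{582770} \approx 1.7159 \cdot 10^{-6}$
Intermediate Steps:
$\frac{1}{\left(419028 + 59768\right) + 103974} = \frac{1}{478796 + 103974} = \frac{1}{582770}$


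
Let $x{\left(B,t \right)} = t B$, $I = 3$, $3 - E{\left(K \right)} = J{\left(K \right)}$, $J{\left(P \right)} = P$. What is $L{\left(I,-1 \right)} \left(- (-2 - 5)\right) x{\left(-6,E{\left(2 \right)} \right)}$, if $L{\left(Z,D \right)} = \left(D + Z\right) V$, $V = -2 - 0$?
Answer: $168$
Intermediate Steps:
$V = -2$ ($V = -2 + 0 = -2$)
$E{\left(K \right)} = 3 - K$
$L{\left(Z,D \right)} = - 2 D - 2 Z$ ($L{\left(Z,D \right)} = \left(D + Z\right) \left(-2\right) = - 2 D - 2 Z$)
$x{\left(B,t \right)} = B t$
$L{\left(I,-1 \right)} \left(- (-2 - 5)\right) x{\left(-6,E{\left(2 \right)} \right)} = \left(\left(-2\right) \left(-1\right) - 6\right) \left(- (-2 - 5)\right) \left(- 6 \left(3 - 2\right)\right) = \left(2 - 6\right) \left(\left(-1\right) \left(-7\right)\right) \left(- 6 \left(3 - 2\right)\right) = \left(-4\right) 7 \left(\left(-6\right) 1\right) = \left(-28\right) \left(-6\right) = 168$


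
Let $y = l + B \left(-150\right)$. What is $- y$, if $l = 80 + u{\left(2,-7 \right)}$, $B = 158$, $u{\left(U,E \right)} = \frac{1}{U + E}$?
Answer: $\frac{118101}{5} \approx 23620.0$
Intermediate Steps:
$u{\left(U,E \right)} = \frac{1}{E + U}$
$l = \frac{399}{5}$ ($l = 80 + \frac{1}{-7 + 2} = 80 + \frac{1}{-5} = 80 - \frac{1}{5} = \frac{399}{5} \approx 79.8$)
$y = - \frac{118101}{5}$ ($y = \frac{399}{5} + 158 \left(-150\right) = \frac{399}{5} - 23700 = - \frac{118101}{5} \approx -23620.0$)
$- y = \left(-1\right) \left(- \frac{118101}{5}\right) = \frac{118101}{5}$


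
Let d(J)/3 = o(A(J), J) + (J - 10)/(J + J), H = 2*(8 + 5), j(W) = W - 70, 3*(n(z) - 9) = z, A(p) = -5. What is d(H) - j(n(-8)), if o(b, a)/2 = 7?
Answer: 4157/39 ≈ 106.59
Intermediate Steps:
o(b, a) = 14 (o(b, a) = 2*7 = 14)
n(z) = 9 + z/3
j(W) = -70 + W
H = 26 (H = 2*13 = 26)
d(J) = 42 + 3*(-10 + J)/(2*J) (d(J) = 3*(14 + (J - 10)/(J + J)) = 3*(14 + (-10 + J)/((2*J))) = 3*(14 + (-10 + J)*(1/(2*J))) = 3*(14 + (-10 + J)/(2*J)) = 42 + 3*(-10 + J)/(2*J))
d(H) - j(n(-8)) = (87/2 - 15/26) - (-70 + (9 + (1/3)*(-8))) = (87/2 - 15*1/26) - (-70 + (9 - 8/3)) = (87/2 - 15/26) - (-70 + 19/3) = 558/13 - 1*(-191/3) = 558/13 + 191/3 = 4157/39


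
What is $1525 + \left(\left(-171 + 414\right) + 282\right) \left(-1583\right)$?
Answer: $-829550$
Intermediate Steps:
$1525 + \left(\left(-171 + 414\right) + 282\right) \left(-1583\right) = 1525 + \left(243 + 282\right) \left(-1583\right) = 1525 + 525 \left(-1583\right) = 1525 - 831075 = -829550$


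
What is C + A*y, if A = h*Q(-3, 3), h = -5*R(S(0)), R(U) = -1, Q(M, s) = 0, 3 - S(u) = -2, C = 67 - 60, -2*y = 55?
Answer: 7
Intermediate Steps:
y = -55/2 (y = -½*55 = -55/2 ≈ -27.500)
C = 7
S(u) = 5 (S(u) = 3 - 1*(-2) = 3 + 2 = 5)
h = 5 (h = -5*(-1) = 5)
A = 0 (A = 5*0 = 0)
C + A*y = 7 + 0*(-55/2) = 7 + 0 = 7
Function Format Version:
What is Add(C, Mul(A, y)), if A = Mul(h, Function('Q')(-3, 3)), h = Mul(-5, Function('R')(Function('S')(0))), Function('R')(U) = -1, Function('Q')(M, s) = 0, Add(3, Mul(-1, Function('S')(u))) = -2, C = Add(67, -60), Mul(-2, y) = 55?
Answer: 7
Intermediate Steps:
y = Rational(-55, 2) (y = Mul(Rational(-1, 2), 55) = Rational(-55, 2) ≈ -27.500)
C = 7
Function('S')(u) = 5 (Function('S')(u) = Add(3, Mul(-1, -2)) = Add(3, 2) = 5)
h = 5 (h = Mul(-5, -1) = 5)
A = 0 (A = Mul(5, 0) = 0)
Add(C, Mul(A, y)) = Add(7, Mul(0, Rational(-55, 2))) = Add(7, 0) = 7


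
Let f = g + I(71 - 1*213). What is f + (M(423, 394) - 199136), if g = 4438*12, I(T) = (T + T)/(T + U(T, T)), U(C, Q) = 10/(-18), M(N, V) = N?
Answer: -186618775/1283 ≈ -1.4546e+5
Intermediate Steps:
U(C, Q) = -5/9 (U(C, Q) = 10*(-1/18) = -5/9)
I(T) = 2*T/(-5/9 + T) (I(T) = (T + T)/(T - 5/9) = (2*T)/(-5/9 + T) = 2*T/(-5/9 + T))
g = 53256
f = 68330004/1283 (f = 53256 + 18*(71 - 1*213)/(-5 + 9*(71 - 1*213)) = 53256 + 18*(71 - 213)/(-5 + 9*(71 - 213)) = 53256 + 18*(-142)/(-5 + 9*(-142)) = 53256 + 18*(-142)/(-5 - 1278) = 53256 + 18*(-142)/(-1283) = 53256 + 18*(-142)*(-1/1283) = 53256 + 2556/1283 = 68330004/1283 ≈ 53258.)
f + (M(423, 394) - 199136) = 68330004/1283 + (423 - 199136) = 68330004/1283 - 198713 = -186618775/1283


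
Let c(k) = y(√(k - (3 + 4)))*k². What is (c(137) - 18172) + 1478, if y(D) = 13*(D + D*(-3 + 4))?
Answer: -16694 + 487994*√130 ≈ 5.5473e+6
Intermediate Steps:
y(D) = 26*D (y(D) = 13*(D + D*1) = 13*(D + D) = 13*(2*D) = 26*D)
c(k) = 26*k²*√(-7 + k) (c(k) = (26*√(k - (3 + 4)))*k² = (26*√(k - 1*7))*k² = (26*√(k - 7))*k² = (26*√(-7 + k))*k² = 26*k²*√(-7 + k))
(c(137) - 18172) + 1478 = (26*137²*√(-7 + 137) - 18172) + 1478 = (26*18769*√130 - 18172) + 1478 = (487994*√130 - 18172) + 1478 = (-18172 + 487994*√130) + 1478 = -16694 + 487994*√130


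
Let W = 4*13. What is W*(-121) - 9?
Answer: -6301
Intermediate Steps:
W = 52
W*(-121) - 9 = 52*(-121) - 9 = -6292 - 9 = -6301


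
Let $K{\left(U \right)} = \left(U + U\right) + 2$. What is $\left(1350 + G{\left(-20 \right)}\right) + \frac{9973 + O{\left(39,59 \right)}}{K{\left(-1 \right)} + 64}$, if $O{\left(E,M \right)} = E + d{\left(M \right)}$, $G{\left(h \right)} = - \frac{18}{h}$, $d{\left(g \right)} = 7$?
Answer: $\frac{482383}{320} \approx 1507.4$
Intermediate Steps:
$K{\left(U \right)} = 2 + 2 U$ ($K{\left(U \right)} = 2 U + 2 = 2 + 2 U$)
$O{\left(E,M \right)} = 7 + E$ ($O{\left(E,M \right)} = E + 7 = 7 + E$)
$\left(1350 + G{\left(-20 \right)}\right) + \frac{9973 + O{\left(39,59 \right)}}{K{\left(-1 \right)} + 64} = \left(1350 - \frac{18}{-20}\right) + \frac{9973 + \left(7 + 39\right)}{\left(2 + 2 \left(-1\right)\right) + 64} = \left(1350 - - \frac{9}{10}\right) + \frac{9973 + 46}{\left(2 - 2\right) + 64} = \left(1350 + \frac{9}{10}\right) + \frac{10019}{0 + 64} = \frac{13509}{10} + \frac{10019}{64} = \frac{482383}{320}$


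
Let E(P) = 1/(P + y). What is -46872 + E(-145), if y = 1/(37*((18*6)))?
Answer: -27158531364/579419 ≈ -46872.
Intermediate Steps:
y = 1/3996 (y = (1/37)/108 = (1/37)*(1/108) = 1/3996 ≈ 0.00025025)
E(P) = 1/(1/3996 + P) (E(P) = 1/(P + 1/3996) = 1/(1/3996 + P))
-46872 + E(-145) = -46872 + 3996/(1 + 3996*(-145)) = -46872 + 3996/(1 - 579420) = -46872 + 3996/(-579419) = -46872 + 3996*(-1/579419) = -46872 - 3996/579419 = -27158531364/579419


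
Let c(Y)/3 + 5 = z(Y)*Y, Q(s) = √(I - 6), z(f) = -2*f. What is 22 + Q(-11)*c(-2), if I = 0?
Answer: 22 - 39*I*√6 ≈ 22.0 - 95.53*I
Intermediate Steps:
Q(s) = I*√6 (Q(s) = √(0 - 6) = √(-6) = I*√6)
c(Y) = -15 - 6*Y² (c(Y) = -15 + 3*((-2*Y)*Y) = -15 + 3*(-2*Y²) = -15 - 6*Y²)
22 + Q(-11)*c(-2) = 22 + (I*√6)*(-15 - 6*(-2)²) = 22 + (I*√6)*(-15 - 6*4) = 22 + (I*√6)*(-15 - 24) = 22 + (I*√6)*(-39) = 22 - 39*I*√6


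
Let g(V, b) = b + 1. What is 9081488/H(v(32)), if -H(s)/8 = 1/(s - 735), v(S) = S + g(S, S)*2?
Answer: 723113482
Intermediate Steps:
g(V, b) = 1 + b
v(S) = 2 + 3*S (v(S) = S + (1 + S)*2 = S + (2 + 2*S) = 2 + 3*S)
H(s) = -8/(-735 + s) (H(s) = -8/(s - 735) = -8/(-735 + s))
9081488/H(v(32)) = 9081488/((-8/(-735 + (2 + 3*32)))) = 9081488/((-8/(-735 + (2 + 96)))) = 9081488/((-8/(-735 + 98))) = 9081488/((-8/(-637))) = 9081488/((-8*(-1/637))) = 9081488/(8/637) = 9081488*(637/8) = 723113482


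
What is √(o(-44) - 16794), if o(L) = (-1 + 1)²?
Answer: 3*I*√1866 ≈ 129.59*I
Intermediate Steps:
o(L) = 0 (o(L) = 0² = 0)
√(o(-44) - 16794) = √(0 - 16794) = √(-16794) = 3*I*√1866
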